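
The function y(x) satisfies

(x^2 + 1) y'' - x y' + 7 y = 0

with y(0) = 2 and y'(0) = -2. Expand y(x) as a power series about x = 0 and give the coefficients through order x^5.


Ansatz: y(x) = sum_{n>=0} a_n x^n, so y'(x) = sum_{n>=1} n a_n x^(n-1) and y''(x) = sum_{n>=2} n(n-1) a_n x^(n-2).
Substitute into P(x) y'' + Q(x) y' + R(x) y = 0 with P(x) = x^2 + 1, Q(x) = -x, R(x) = 7, and match powers of x.
Initial conditions: a_0 = 2, a_1 = -2.
Setting the coefficient of each power of x to zero and solving order by order (substituting the coefficients already found):
  x^0: 2 a_2 + 7 a_0 = 0  ->  2 a_2 = -7 a_0 = -14  ->  a_2 = -7
  x^1: 6 a_3 + 6 a_1 = 0  ->  6 a_3 = -6 a_1 = 12  ->  a_3 = 2
  x^2: 12 a_4 + 7 a_2 = 0  ->  12 a_4 = -7 a_2 = 49  ->  a_4 = 49/12
  x^3: 20 a_5 + 10 a_3 = 0  ->  20 a_5 = -10 a_3 = -20  ->  a_5 = -1
Truncated series: y(x) = 2 - 2 x - 7 x^2 + 2 x^3 + (49/12) x^4 - x^5 + O(x^6).

a_0 = 2; a_1 = -2; a_2 = -7; a_3 = 2; a_4 = 49/12; a_5 = -1


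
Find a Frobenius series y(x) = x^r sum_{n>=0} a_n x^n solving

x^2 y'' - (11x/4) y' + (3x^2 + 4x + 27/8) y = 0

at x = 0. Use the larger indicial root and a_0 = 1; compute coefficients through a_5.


Write in Frobenius form y'' + (p(x)/x) y' + (q(x)/x^2) y = 0:
  p(x) = -11/4,  q(x) = 3x^2 + 4x + 27/8.
Indicial equation: r(r-1) + (-11/4) r + (27/8) = 0 -> roots r_1 = 9/4, r_2 = 3/2.
Take r = r_1 = 9/4. Let y(x) = x^r sum_{n>=0} a_n x^n with a_0 = 1.
Substitute y = x^r sum a_n x^n and match x^{r+n}. The recurrence is
  D(n) a_n + 4 a_{n-1} + 3 a_{n-2} = 0,  where D(n) = (r+n)(r+n-1) + (-11/4)(r+n) + (27/8).
  a_n = [-4 a_{n-1} - 3 a_{n-2}] / D(n).
Since the indicial polynomial factors as (r - r_1)(r - r_2), D(n) = (r_1 + n - r_1)(r_1 + n - r_2) = n(n + 3/4).
Evaluating step by step (a_0 = 1):
  n = 1: D(1) = 1(1 + 3/4) = 7/4; numerator = -4(1) = -4; a_1 = (-4)/(7/4) = -16/7
  n = 2: D(2) = 2(2 + 3/4) = 11/2; numerator = -4(-16/7) - 3(1) = 43/7; a_2 = (43/7)/(11/2) = 86/77
  n = 3: D(3) = 3(3 + 3/4) = 45/4; numerator = -4(86/77) - 3(-16/7) = 184/77; a_3 = (184/77)/(45/4) = 736/3465
  n = 4: D(4) = 4(4 + 3/4) = 19; numerator = -4(736/3465) - 3(86/77) = -14554/3465; a_4 = (-14554/3465)/(19) = -766/3465
  n = 5: D(5) = 5(5 + 3/4) = 115/4; numerator = -4(-766/3465) - 3(736/3465) = 856/3465; a_5 = (856/3465)/(115/4) = 3424/398475

r = 9/4; a_0 = 1; a_1 = -16/7; a_2 = 86/77; a_3 = 736/3465; a_4 = -766/3465; a_5 = 3424/398475


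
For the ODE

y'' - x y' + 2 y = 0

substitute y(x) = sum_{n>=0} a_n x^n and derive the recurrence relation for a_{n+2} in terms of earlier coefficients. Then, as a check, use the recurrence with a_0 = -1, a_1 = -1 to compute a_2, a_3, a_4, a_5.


Substitute y = sum_n a_n x^n.
y''(x) has coefficient (n+2)(n+1) a_{n+2} at x^n;
-x y'(x) has coefficient -n a_n at x^n (shift);
2 y(x) has coefficient 2 a_n at x^n.
Matching x^n: (n+2)(n+1) a_{n+2} + (-n + 2) a_n = 0.
Thus a_{n+2} = (n - 2) / ((n+1)(n+2)) * a_n.

Check with a_0 = -1, a_1 = -1 (apply the recurrence for n = 0, 1, 2, 3): a_0 = -1, a_1 = -1, a_2 = 1, a_3 = 1/6, a_4 = 0, a_5 = 1/120.

a_(n+2) = (n - 2) / ((n+1)(n+2)) * a_n; check: a_0 = -1, a_1 = -1, a_2 = 1, a_3 = 1/6, a_4 = 0, a_5 = 1/120


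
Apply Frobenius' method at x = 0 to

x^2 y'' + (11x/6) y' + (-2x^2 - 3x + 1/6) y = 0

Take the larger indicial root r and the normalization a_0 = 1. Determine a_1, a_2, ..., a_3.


Write in Frobenius form y'' + (p(x)/x) y' + (q(x)/x^2) y = 0:
  p(x) = 11/6,  q(x) = -2x^2 - 3x + 1/6.
Indicial equation: r(r-1) + (11/6) r + (1/6) = 0 -> roots r_1 = -1/3, r_2 = -1/2.
Take r = r_1 = -1/3. Let y(x) = x^r sum_{n>=0} a_n x^n with a_0 = 1.
Substitute y = x^r sum a_n x^n and match x^{r+n}. The recurrence is
  D(n) a_n - 3 a_{n-1} - 2 a_{n-2} = 0,  where D(n) = (r+n)(r+n-1) + (11/6)(r+n) + (1/6).
  a_n = [3 a_{n-1} + 2 a_{n-2}] / D(n).
Since the indicial polynomial factors as (r - r_1)(r - r_2), D(n) = (r_1 + n - r_1)(r_1 + n - r_2) = n(n + 1/6).
Evaluating step by step (a_0 = 1):
  n = 1: D(1) = 1(1 + 1/6) = 7/6; numerator = 3(1) = 3; a_1 = (3)/(7/6) = 18/7
  n = 2: D(2) = 2(2 + 1/6) = 13/3; numerator = 3(18/7) + 2(1) = 68/7; a_2 = (68/7)/(13/3) = 204/91
  n = 3: D(3) = 3(3 + 1/6) = 19/2; numerator = 3(204/91) + 2(18/7) = 1080/91; a_3 = (1080/91)/(19/2) = 2160/1729

r = -1/3; a_0 = 1; a_1 = 18/7; a_2 = 204/91; a_3 = 2160/1729


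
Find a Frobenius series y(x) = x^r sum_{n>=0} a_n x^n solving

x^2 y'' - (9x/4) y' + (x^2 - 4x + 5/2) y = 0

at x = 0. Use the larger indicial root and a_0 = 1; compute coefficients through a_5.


Write in Frobenius form y'' + (p(x)/x) y' + (q(x)/x^2) y = 0:
  p(x) = -9/4,  q(x) = x^2 - 4x + 5/2.
Indicial equation: r(r-1) + (-9/4) r + (5/2) = 0 -> roots r_1 = 2, r_2 = 5/4.
Take r = r_1 = 2. Let y(x) = x^r sum_{n>=0} a_n x^n with a_0 = 1.
Substitute y = x^r sum a_n x^n and match x^{r+n}. The recurrence is
  D(n) a_n - 4 a_{n-1} + 1 a_{n-2} = 0,  where D(n) = (r+n)(r+n-1) + (-9/4)(r+n) + (5/2).
  a_n = [4 a_{n-1} - 1 a_{n-2}] / D(n).
Since the indicial polynomial factors as (r - r_1)(r - r_2), D(n) = (r_1 + n - r_1)(r_1 + n - r_2) = n(n + 3/4).
Evaluating step by step (a_0 = 1):
  n = 1: D(1) = 1(1 + 3/4) = 7/4; numerator = 4(1) = 4; a_1 = (4)/(7/4) = 16/7
  n = 2: D(2) = 2(2 + 3/4) = 11/2; numerator = 4(16/7) - 1(1) = 57/7; a_2 = (57/7)/(11/2) = 114/77
  n = 3: D(3) = 3(3 + 3/4) = 45/4; numerator = 4(114/77) - 1(16/7) = 40/11; a_3 = (40/11)/(45/4) = 32/99
  n = 4: D(4) = 4(4 + 3/4) = 19; numerator = 4(32/99) - 1(114/77) = -130/693; a_4 = (-130/693)/(19) = -130/13167
  n = 5: D(5) = 5(5 + 3/4) = 115/4; numerator = 4(-130/13167) - 1(32/99) = -1592/4389; a_5 = (-1592/4389)/(115/4) = -6368/504735

r = 2; a_0 = 1; a_1 = 16/7; a_2 = 114/77; a_3 = 32/99; a_4 = -130/13167; a_5 = -6368/504735


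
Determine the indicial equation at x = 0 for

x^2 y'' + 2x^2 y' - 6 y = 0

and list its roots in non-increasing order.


Divide by x^2 to reach normal form y'' + P_1(x) y' + P_2(x) y = 0 with P_1(x) = 2 and P_2(x) = -6/x^2.
x = 0 is a singular point because the y-coefficient -6/x^2 has a pole at x = 0.
It is a regular singular point because x P_1(x) = p(x) = 2x and x^2 P_2(x) = q(x) = -6 are polynomials, hence analytic at x = 0.
p(0) = 0,  q(0) = -6.
Indicial equation: r(r-1) + p(0) r + q(0) = 0, i.e. r^2 + (p(0) - 1) r + q(0) = 0, i.e. r^2 - 1 r - 6 = 0.
Discriminant: (-1)^2 - 4(-6) = 25, so r = (1 ± 5)/2.
Solving: r_1 = 3, r_2 = -2.

indicial: r^2 - 1 r - 6 = 0; roots r_1 = 3, r_2 = -2


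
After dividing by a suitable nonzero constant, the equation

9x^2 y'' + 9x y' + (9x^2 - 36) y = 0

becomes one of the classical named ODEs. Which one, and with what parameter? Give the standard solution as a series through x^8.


All three coefficients share the factor 9; dividing through by 9 gives  x^2 y'' + x y' + (x^2 - 4) y = 0.
This matches the Bessel equation x^2 y'' + x y' + (x^2 - nu^2) y = 0 with nu^2 = 4, so nu = 2; the solution bounded at x = 0 is J_2(x).
Frobenius at x = 0: indicial roots ±nu; for r = nu the recurrence k(k + 2nu) c_k = -c_{k-2} gives the standard series J_nu(x) = sum_{k>=0} (-1)^k / (k! (k+nu)!) (x/2)^(2k+nu). Evaluate the first 4 terms:
  k = 0: (-1)^0 / (0! * 2! * 2^2) x^2 = 1/(1*2*4) x^2 = (1/8) x^2
  k = 1: (-1)^1 / (1! * 3! * 2^4) x^4 = -1/(1*6*16) x^4 = (-1/96) x^4
  k = 2: (-1)^2 / (2! * 4! * 2^6) x^6 = 1/(2*24*64) x^6 = (1/3072) x^6
  k = 3: (-1)^3 / (3! * 5! * 2^8) x^8 = -1/(6*120*256) x^8 = (-1/184320) x^8
Hence J_2(x) = -x^8/184320 + x^6/3072 - x^4/96 + x^2/8 + ....

J_2(x); series = -x^8/184320 + x^6/3072 - x^4/96 + x^2/8


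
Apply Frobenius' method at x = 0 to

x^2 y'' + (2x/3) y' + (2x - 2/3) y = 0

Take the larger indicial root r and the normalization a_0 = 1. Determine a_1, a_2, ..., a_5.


Write in Frobenius form y'' + (p(x)/x) y' + (q(x)/x^2) y = 0:
  p(x) = 2/3,  q(x) = 2x - 2/3.
Indicial equation: r(r-1) + (2/3) r + (-2/3) = 0 -> roots r_1 = 1, r_2 = -2/3.
Take r = r_1 = 1. Let y(x) = x^r sum_{n>=0} a_n x^n with a_0 = 1.
Substitute y = x^r sum a_n x^n and match x^{r+n}. The recurrence is
  D(n) a_n + 2 a_{n-1} = 0,  where D(n) = (r+n)(r+n-1) + (2/3)(r+n) + (-2/3).
  a_n = -2 / D(n) * a_{n-1}.
Since the indicial polynomial factors as (r - r_1)(r - r_2), D(n) = (r_1 + n - r_1)(r_1 + n - r_2) = n(n + 5/3).
Evaluating step by step (a_0 = 1):
  n = 1: D(1) = 1(1 + 5/3) = 8/3; numerator = -2(1) = -2; a_1 = (-2)/(8/3) = -3/4
  n = 2: D(2) = 2(2 + 5/3) = 22/3; numerator = -2(-3/4) = 3/2; a_2 = (3/2)/(22/3) = 9/44
  n = 3: D(3) = 3(3 + 5/3) = 14; numerator = -2(9/44) = -9/22; a_3 = (-9/22)/(14) = -9/308
  n = 4: D(4) = 4(4 + 5/3) = 68/3; numerator = -2(-9/308) = 9/154; a_4 = (9/154)/(68/3) = 27/10472
  n = 5: D(5) = 5(5 + 5/3) = 100/3; numerator = -2(27/10472) = -27/5236; a_5 = (-27/5236)/(100/3) = -81/523600

r = 1; a_0 = 1; a_1 = -3/4; a_2 = 9/44; a_3 = -9/308; a_4 = 27/10472; a_5 = -81/523600


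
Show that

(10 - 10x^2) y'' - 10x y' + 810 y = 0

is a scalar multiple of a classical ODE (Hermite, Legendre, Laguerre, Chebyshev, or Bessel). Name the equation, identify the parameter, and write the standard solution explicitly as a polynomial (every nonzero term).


All three coefficients share the factor 10; dividing through by 10 gives  (1 - x^2) y'' - x y' + 81 y = 0.
This matches the Chebyshev equation (1 - x^2) y'' - x y' + n^2 y = 0 (note the -x y' term, not -2x y') with n^2 = 81, so n = 9; the polynomial solution is T_9(x).
With y = sum_k a_k x^k, matching x^k gives (k+2)(k+1) a_{k+2} = (k^2 - n^2) a_k = (k - 9)(k + 9) a_k. The right side vanishes at k = 9, so the series with the parity of 9 terminates at degree 9.
Standard normalization: leading coefficient of T_n is 2^(n-1), so a_9 = 2^8 = 256. Work downward with a_k = (k+1)(k+2) a_{k+2} / ((k - 9)(k + 9)):
  a_7 = (8)(9)(256) / ((7 - 9)(7 + 9)) = 18432/(-32) = -576
  a_5 = (6)(7)(-576) / ((5 - 9)(5 + 9)) = -24192/(-56) = 432
  a_3 = (4)(5)(432) / ((3 - 9)(3 + 9)) = 8640/(-72) = -120
  a_1 = (2)(3)(-120) / ((1 - 9)(1 + 9)) = -720/(-80) = 9
Hence T_9(x) = 256 x^9 - 576 x^7 + 432 x^5 - 120 x^3 + 9 x.

T_9(x); series = 256 x^9 - 576 x^7 + 432 x^5 - 120 x^3 + 9 x


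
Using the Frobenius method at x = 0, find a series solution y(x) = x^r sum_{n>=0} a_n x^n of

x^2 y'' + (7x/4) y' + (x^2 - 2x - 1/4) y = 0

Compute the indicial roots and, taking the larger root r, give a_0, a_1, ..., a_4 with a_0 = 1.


Write in Frobenius form y'' + (p(x)/x) y' + (q(x)/x^2) y = 0:
  p(x) = 7/4,  q(x) = x^2 - 2x - 1/4.
Indicial equation: r(r-1) + (7/4) r + (-1/4) = 0 -> roots r_1 = 1/4, r_2 = -1.
Take r = r_1 = 1/4. Let y(x) = x^r sum_{n>=0} a_n x^n with a_0 = 1.
Substitute y = x^r sum a_n x^n and match x^{r+n}. The recurrence is
  D(n) a_n - 2 a_{n-1} + 1 a_{n-2} = 0,  where D(n) = (r+n)(r+n-1) + (7/4)(r+n) + (-1/4).
  a_n = [2 a_{n-1} - 1 a_{n-2}] / D(n).
Since the indicial polynomial factors as (r - r_1)(r - r_2), D(n) = (r_1 + n - r_1)(r_1 + n - r_2) = n(n + 5/4).
Evaluating step by step (a_0 = 1):
  n = 1: D(1) = 1(1 + 5/4) = 9/4; numerator = 2(1) = 2; a_1 = (2)/(9/4) = 8/9
  n = 2: D(2) = 2(2 + 5/4) = 13/2; numerator = 2(8/9) - 1(1) = 7/9; a_2 = (7/9)/(13/2) = 14/117
  n = 3: D(3) = 3(3 + 5/4) = 51/4; numerator = 2(14/117) - 1(8/9) = -76/117; a_3 = (-76/117)/(51/4) = -304/5967
  n = 4: D(4) = 4(4 + 5/4) = 21; numerator = 2(-304/5967) - 1(14/117) = -1322/5967; a_4 = (-1322/5967)/(21) = -1322/125307

r = 1/4; a_0 = 1; a_1 = 8/9; a_2 = 14/117; a_3 = -304/5967; a_4 = -1322/125307


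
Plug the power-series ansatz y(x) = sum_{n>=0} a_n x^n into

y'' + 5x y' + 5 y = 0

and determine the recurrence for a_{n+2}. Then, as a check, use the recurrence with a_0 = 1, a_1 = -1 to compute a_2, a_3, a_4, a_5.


Substitute y = sum_n a_n x^n.
y''(x) has coefficient (n+2)(n+1) a_{n+2} at x^n;
5 x y'(x) has coefficient 5 n a_n at x^n (shift);
5 y(x) has coefficient 5 a_n at x^n.
Matching x^n: (n+2)(n+1) a_{n+2} + (5n + 5) a_n = 0.
Thus a_{n+2} = (-5n - 5) / ((n+1)(n+2)) * a_n.

Check with a_0 = 1, a_1 = -1 (apply the recurrence for n = 0, 1, 2, 3): a_0 = 1, a_1 = -1, a_2 = -5/2, a_3 = 5/3, a_4 = 25/8, a_5 = -5/3.

a_(n+2) = (-5n - 5) / ((n+1)(n+2)) * a_n; check: a_0 = 1, a_1 = -1, a_2 = -5/2, a_3 = 5/3, a_4 = 25/8, a_5 = -5/3


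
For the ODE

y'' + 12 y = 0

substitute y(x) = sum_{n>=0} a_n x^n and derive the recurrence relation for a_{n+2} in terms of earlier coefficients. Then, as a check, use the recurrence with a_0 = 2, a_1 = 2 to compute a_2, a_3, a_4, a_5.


Substitute y = sum_n a_n x^n into y'' + (const) y = 0.
y''(x) = sum_{n>=0} (n+2)(n+1) a_{n+2} x^n.
The ODE becomes sum_n [(n+2)(n+1) a_{n+2} + 12 a_n] x^n = 0.
Setting each coefficient to zero gives the recurrence:
  (n+2)(n+1) a_{n+2} + 12 a_n = 0,
  a_{n+2} = -12 / ((n+1)(n+2)) a_n.

Check with a_0 = 2, a_1 = 2 (apply the recurrence for n = 0, 1, 2, 3): a_0 = 2, a_1 = 2, a_2 = -12, a_3 = -4, a_4 = 12, a_5 = 12/5.

a_{n+2} = -12/((n+1)(n+2)) * a_n; check: a_0 = 2, a_1 = 2, a_2 = -12, a_3 = -4, a_4 = 12, a_5 = 12/5


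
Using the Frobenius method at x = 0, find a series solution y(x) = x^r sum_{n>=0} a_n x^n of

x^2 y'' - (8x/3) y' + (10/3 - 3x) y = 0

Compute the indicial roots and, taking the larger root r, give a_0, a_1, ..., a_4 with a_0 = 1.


Write in Frobenius form y'' + (p(x)/x) y' + (q(x)/x^2) y = 0:
  p(x) = -8/3,  q(x) = 10/3 - 3x.
Indicial equation: r(r-1) + (-8/3) r + (10/3) = 0 -> roots r_1 = 2, r_2 = 5/3.
Take r = r_1 = 2. Let y(x) = x^r sum_{n>=0} a_n x^n with a_0 = 1.
Substitute y = x^r sum a_n x^n and match x^{r+n}. The recurrence is
  D(n) a_n - 3 a_{n-1} = 0,  where D(n) = (r+n)(r+n-1) + (-8/3)(r+n) + (10/3).
  a_n = 3 / D(n) * a_{n-1}.
Since the indicial polynomial factors as (r - r_1)(r - r_2), D(n) = (r_1 + n - r_1)(r_1 + n - r_2) = n(n + 1/3).
Evaluating step by step (a_0 = 1):
  n = 1: D(1) = 1(1 + 1/3) = 4/3; numerator = 3(1) = 3; a_1 = (3)/(4/3) = 9/4
  n = 2: D(2) = 2(2 + 1/3) = 14/3; numerator = 3(9/4) = 27/4; a_2 = (27/4)/(14/3) = 81/56
  n = 3: D(3) = 3(3 + 1/3) = 10; numerator = 3(81/56) = 243/56; a_3 = (243/56)/(10) = 243/560
  n = 4: D(4) = 4(4 + 1/3) = 52/3; numerator = 3(243/560) = 729/560; a_4 = (729/560)/(52/3) = 2187/29120

r = 2; a_0 = 1; a_1 = 9/4; a_2 = 81/56; a_3 = 243/560; a_4 = 2187/29120


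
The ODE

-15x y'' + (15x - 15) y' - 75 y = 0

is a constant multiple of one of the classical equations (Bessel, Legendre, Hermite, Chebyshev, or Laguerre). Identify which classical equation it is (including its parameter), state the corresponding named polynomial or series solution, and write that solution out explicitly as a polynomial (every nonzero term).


All three coefficients share the factor -15; dividing through by -15 gives  x y'' + (1 - x) y' + 5 y = 0.
This matches the Laguerre equation x y'' + (1 - x) y' + n y = 0 with n = 5; the polynomial solution is L_5(x).
With y = sum_k a_k x^k, matching x^k gives (k+1)k a_{k+1} + (k+1) a_{k+1} - k a_k + n a_k = 0, i.e. (k+1)^2 a_{k+1} = (k - n) a_k = (k - 5) a_k. The right side vanishes at k = 5, so the series terminates at degree 5.
Standard normalization L_n(0) = 1 gives a_0 = 1. Work upward with a_{k+1} = (k - 5) a_k / (k+1)^2:
  a_1 = (0 - 5)(1) / 1^2 = -5/1 = -5
  a_2 = (1 - 5)(-5) / 2^2 = 20/4 = 5
  a_3 = (2 - 5)(5) / 3^2 = -15/9 = -5/3
  a_4 = (3 - 5)(-5/3) / 4^2 = (10/3)/16 = 5/24
  a_5 = (4 - 5)(5/24) / 5^2 = (-5/24)/25 = -1/120
Hence L_5(x) = -x^5/120 + 5 x^4/24 - 5 x^3/3 + 5 x^2 - 5 x + 1.

L_5(x); series = -x^5/120 + 5 x^4/24 - 5 x^3/3 + 5 x^2 - 5 x + 1


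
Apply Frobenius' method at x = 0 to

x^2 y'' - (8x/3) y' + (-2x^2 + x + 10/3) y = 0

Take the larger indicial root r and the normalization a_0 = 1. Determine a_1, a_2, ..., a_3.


Write in Frobenius form y'' + (p(x)/x) y' + (q(x)/x^2) y = 0:
  p(x) = -8/3,  q(x) = -2x^2 + x + 10/3.
Indicial equation: r(r-1) + (-8/3) r + (10/3) = 0 -> roots r_1 = 2, r_2 = 5/3.
Take r = r_1 = 2. Let y(x) = x^r sum_{n>=0} a_n x^n with a_0 = 1.
Substitute y = x^r sum a_n x^n and match x^{r+n}. The recurrence is
  D(n) a_n + 1 a_{n-1} - 2 a_{n-2} = 0,  where D(n) = (r+n)(r+n-1) + (-8/3)(r+n) + (10/3).
  a_n = [-1 a_{n-1} + 2 a_{n-2}] / D(n).
Since the indicial polynomial factors as (r - r_1)(r - r_2), D(n) = (r_1 + n - r_1)(r_1 + n - r_2) = n(n + 1/3).
Evaluating step by step (a_0 = 1):
  n = 1: D(1) = 1(1 + 1/3) = 4/3; numerator = -1(1) = -1; a_1 = (-1)/(4/3) = -3/4
  n = 2: D(2) = 2(2 + 1/3) = 14/3; numerator = -1(-3/4) + 2(1) = 11/4; a_2 = (11/4)/(14/3) = 33/56
  n = 3: D(3) = 3(3 + 1/3) = 10; numerator = -1(33/56) + 2(-3/4) = -117/56; a_3 = (-117/56)/(10) = -117/560

r = 2; a_0 = 1; a_1 = -3/4; a_2 = 33/56; a_3 = -117/560


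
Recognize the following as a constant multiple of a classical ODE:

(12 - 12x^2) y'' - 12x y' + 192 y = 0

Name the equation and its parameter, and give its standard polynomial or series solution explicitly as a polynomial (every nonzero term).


All three coefficients share the factor 12; dividing through by 12 gives  (1 - x^2) y'' - x y' + 16 y = 0.
This matches the Chebyshev equation (1 - x^2) y'' - x y' + n^2 y = 0 (note the -x y' term, not -2x y') with n^2 = 16, so n = 4; the polynomial solution is T_4(x).
With y = sum_k a_k x^k, matching x^k gives (k+2)(k+1) a_{k+2} = (k^2 - n^2) a_k = (k - 4)(k + 4) a_k. The right side vanishes at k = 4, so the series with the parity of 4 terminates at degree 4.
Standard normalization: leading coefficient of T_n is 2^(n-1), so a_4 = 2^3 = 8. Work downward with a_k = (k+1)(k+2) a_{k+2} / ((k - 4)(k + 4)):
  a_2 = (3)(4)(8) / ((2 - 4)(2 + 4)) = 96/(-12) = -8
  a_0 = (1)(2)(-8) / ((0 - 4)(0 + 4)) = -16/(-16) = 1
Hence T_4(x) = 8 x^4 - 8 x^2 + 1.

T_4(x); series = 8 x^4 - 8 x^2 + 1


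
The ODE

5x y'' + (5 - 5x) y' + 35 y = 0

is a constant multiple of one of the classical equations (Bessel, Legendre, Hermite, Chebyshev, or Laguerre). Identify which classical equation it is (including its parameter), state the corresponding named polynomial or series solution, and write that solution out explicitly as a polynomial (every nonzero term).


All three coefficients share the factor 5; dividing through by 5 gives  x y'' + (1 - x) y' + 7 y = 0.
This matches the Laguerre equation x y'' + (1 - x) y' + n y = 0 with n = 7; the polynomial solution is L_7(x).
With y = sum_k a_k x^k, matching x^k gives (k+1)k a_{k+1} + (k+1) a_{k+1} - k a_k + n a_k = 0, i.e. (k+1)^2 a_{k+1} = (k - n) a_k = (k - 7) a_k. The right side vanishes at k = 7, so the series terminates at degree 7.
Standard normalization L_n(0) = 1 gives a_0 = 1. Work upward with a_{k+1} = (k - 7) a_k / (k+1)^2:
  a_1 = (0 - 7)(1) / 1^2 = -7/1 = -7
  a_2 = (1 - 7)(-7) / 2^2 = 42/4 = 21/2
  a_3 = (2 - 7)(21/2) / 3^2 = (-105/2)/9 = -35/6
  a_4 = (3 - 7)(-35/6) / 4^2 = (70/3)/16 = 35/24
  a_5 = (4 - 7)(35/24) / 5^2 = (-35/8)/25 = -7/40
  a_6 = (5 - 7)(-7/40) / 6^2 = (7/20)/36 = 7/720
  a_7 = (6 - 7)(7/720) / 7^2 = (-7/720)/49 = -1/5040
Hence L_7(x) = -x^7/5040 + 7 x^6/720 - 7 x^5/40 + 35 x^4/24 - 35 x^3/6 + 21 x^2/2 - 7 x + 1.

L_7(x); series = -x^7/5040 + 7 x^6/720 - 7 x^5/40 + 35 x^4/24 - 35 x^3/6 + 21 x^2/2 - 7 x + 1


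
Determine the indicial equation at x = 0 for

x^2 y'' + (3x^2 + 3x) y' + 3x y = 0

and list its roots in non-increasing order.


Divide by x^2 to reach normal form y'' + P_1(x) y' + P_2(x) y = 0 with P_1(x) = 3 + 3/x and P_2(x) = 3/x.
x = 0 is a singular point because the y'-coefficient 3 + 3/x has a pole at x = 0 and the y-coefficient 3/x has a pole at x = 0.
It is a regular singular point because x P_1(x) = p(x) = 3x + 3 and x^2 P_2(x) = q(x) = 3x are polynomials, hence analytic at x = 0.
p(0) = 3,  q(0) = 0.
Indicial equation: r(r-1) + p(0) r + q(0) = 0, i.e. r^2 + (p(0) - 1) r + q(0) = 0, i.e. r^2 + 2 r = 0.
Discriminant: (2)^2 - 4(0) = 4, so r = (-2 ± 2)/2.
Solving: r_1 = 0, r_2 = -2.

indicial: r^2 + 2 r = 0; roots r_1 = 0, r_2 = -2


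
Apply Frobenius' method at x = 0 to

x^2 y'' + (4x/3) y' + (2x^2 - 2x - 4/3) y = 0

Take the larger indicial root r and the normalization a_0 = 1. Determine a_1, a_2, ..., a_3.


Write in Frobenius form y'' + (p(x)/x) y' + (q(x)/x^2) y = 0:
  p(x) = 4/3,  q(x) = 2x^2 - 2x - 4/3.
Indicial equation: r(r-1) + (4/3) r + (-4/3) = 0 -> roots r_1 = 1, r_2 = -4/3.
Take r = r_1 = 1. Let y(x) = x^r sum_{n>=0} a_n x^n with a_0 = 1.
Substitute y = x^r sum a_n x^n and match x^{r+n}. The recurrence is
  D(n) a_n - 2 a_{n-1} + 2 a_{n-2} = 0,  where D(n) = (r+n)(r+n-1) + (4/3)(r+n) + (-4/3).
  a_n = [2 a_{n-1} - 2 a_{n-2}] / D(n).
Since the indicial polynomial factors as (r - r_1)(r - r_2), D(n) = (r_1 + n - r_1)(r_1 + n - r_2) = n(n + 7/3).
Evaluating step by step (a_0 = 1):
  n = 1: D(1) = 1(1 + 7/3) = 10/3; numerator = 2(1) = 2; a_1 = (2)/(10/3) = 3/5
  n = 2: D(2) = 2(2 + 7/3) = 26/3; numerator = 2(3/5) - 2(1) = -4/5; a_2 = (-4/5)/(26/3) = -6/65
  n = 3: D(3) = 3(3 + 7/3) = 16; numerator = 2(-6/65) - 2(3/5) = -18/13; a_3 = (-18/13)/(16) = -9/104

r = 1; a_0 = 1; a_1 = 3/5; a_2 = -6/65; a_3 = -9/104


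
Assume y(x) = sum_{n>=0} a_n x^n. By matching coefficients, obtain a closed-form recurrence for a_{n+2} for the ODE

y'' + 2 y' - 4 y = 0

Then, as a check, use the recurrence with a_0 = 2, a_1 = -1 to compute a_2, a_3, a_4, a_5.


Substitute y = sum_n a_n x^n.
y''(x) has coefficient (n+2)(n+1) a_{n+2} at x^n;
2 y'(x) has coefficient 2 (n+1) a_{n+1} at x^n;
-4 y(x) has coefficient -4 a_n at x^n.
Matching x^n: (n+2)(n+1) a_{n+2} + 2 (n+1) a_{n+1} - 4 a_n = 0.
Thus a_{n+2} = [-2 (n+1) a_{n+1} + 4 a_n] / ((n+1)(n+2)).

Check with a_0 = 2, a_1 = -1 (apply the recurrence for n = 0, 1, 2, 3): a_0 = 2, a_1 = -1, a_2 = 5, a_3 = -4, a_4 = 11/3, a_5 = -34/15.

a_(n+2) = [-2 (n+1) a_(n+1) + 4 a_n] / ((n+1)(n+2)); check: a_0 = 2, a_1 = -1, a_2 = 5, a_3 = -4, a_4 = 11/3, a_5 = -34/15


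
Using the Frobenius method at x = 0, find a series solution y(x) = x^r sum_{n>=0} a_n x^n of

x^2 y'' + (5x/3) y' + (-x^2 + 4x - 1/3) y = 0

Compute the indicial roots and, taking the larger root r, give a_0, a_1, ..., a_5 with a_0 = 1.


Write in Frobenius form y'' + (p(x)/x) y' + (q(x)/x^2) y = 0:
  p(x) = 5/3,  q(x) = -x^2 + 4x - 1/3.
Indicial equation: r(r-1) + (5/3) r + (-1/3) = 0 -> roots r_1 = 1/3, r_2 = -1.
Take r = r_1 = 1/3. Let y(x) = x^r sum_{n>=0} a_n x^n with a_0 = 1.
Substitute y = x^r sum a_n x^n and match x^{r+n}. The recurrence is
  D(n) a_n + 4 a_{n-1} - 1 a_{n-2} = 0,  where D(n) = (r+n)(r+n-1) + (5/3)(r+n) + (-1/3).
  a_n = [-4 a_{n-1} + 1 a_{n-2}] / D(n).
Since the indicial polynomial factors as (r - r_1)(r - r_2), D(n) = (r_1 + n - r_1)(r_1 + n - r_2) = n(n + 4/3).
Evaluating step by step (a_0 = 1):
  n = 1: D(1) = 1(1 + 4/3) = 7/3; numerator = -4(1) = -4; a_1 = (-4)/(7/3) = -12/7
  n = 2: D(2) = 2(2 + 4/3) = 20/3; numerator = -4(-12/7) + 1(1) = 55/7; a_2 = (55/7)/(20/3) = 33/28
  n = 3: D(3) = 3(3 + 4/3) = 13; numerator = -4(33/28) + 1(-12/7) = -45/7; a_3 = (-45/7)/(13) = -45/91
  n = 4: D(4) = 4(4 + 4/3) = 64/3; numerator = -4(-45/91) + 1(33/28) = 1149/364; a_4 = (1149/364)/(64/3) = 3447/23296
  n = 5: D(5) = 5(5 + 4/3) = 95/3; numerator = -4(3447/23296) + 1(-45/91) = -6327/5824; a_5 = (-6327/5824)/(95/3) = -999/29120

r = 1/3; a_0 = 1; a_1 = -12/7; a_2 = 33/28; a_3 = -45/91; a_4 = 3447/23296; a_5 = -999/29120


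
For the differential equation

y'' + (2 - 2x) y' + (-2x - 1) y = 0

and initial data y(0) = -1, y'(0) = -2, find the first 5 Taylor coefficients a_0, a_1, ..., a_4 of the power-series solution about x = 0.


Ansatz: y(x) = sum_{n>=0} a_n x^n, so y'(x) = sum_{n>=1} n a_n x^(n-1) and y''(x) = sum_{n>=2} n(n-1) a_n x^(n-2).
Substitute into P(x) y'' + Q(x) y' + R(x) y = 0 with P(x) = 1, Q(x) = 2 - 2x, R(x) = -2x - 1, and match powers of x.
Initial conditions: a_0 = -1, a_1 = -2.
Setting the coefficient of each power of x to zero and solving order by order (substituting the coefficients already found):
  x^0: 2 a_2 + 2 a_1 - a_0 = 0  ->  2 a_2 = -2 a_1 + a_0 = 3  ->  a_2 = 3/2
  x^1: 6 a_3 + 4 a_2 - 3 a_1 - 2 a_0 = 0  ->  6 a_3 = -4 a_2 + 3 a_1 + 2 a_0 = -14  ->  a_3 = -7/3
  x^2: 12 a_4 + 6 a_3 - 5 a_2 - 2 a_1 = 0  ->  12 a_4 = -6 a_3 + 5 a_2 + 2 a_1 = 35/2  ->  a_4 = 35/24
Truncated series: y(x) = -1 - 2 x + (3/2) x^2 - (7/3) x^3 + (35/24) x^4 + O(x^5).

a_0 = -1; a_1 = -2; a_2 = 3/2; a_3 = -7/3; a_4 = 35/24


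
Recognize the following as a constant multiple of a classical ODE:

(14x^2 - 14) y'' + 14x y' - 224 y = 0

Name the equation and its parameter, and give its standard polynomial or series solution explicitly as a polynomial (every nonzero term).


All three coefficients share the factor -14; dividing through by -14 gives  (1 - x^2) y'' - x y' + 16 y = 0.
This matches the Chebyshev equation (1 - x^2) y'' - x y' + n^2 y = 0 (note the -x y' term, not -2x y') with n^2 = 16, so n = 4; the polynomial solution is T_4(x).
With y = sum_k a_k x^k, matching x^k gives (k+2)(k+1) a_{k+2} = (k^2 - n^2) a_k = (k - 4)(k + 4) a_k. The right side vanishes at k = 4, so the series with the parity of 4 terminates at degree 4.
Standard normalization: leading coefficient of T_n is 2^(n-1), so a_4 = 2^3 = 8. Work downward with a_k = (k+1)(k+2) a_{k+2} / ((k - 4)(k + 4)):
  a_2 = (3)(4)(8) / ((2 - 4)(2 + 4)) = 96/(-12) = -8
  a_0 = (1)(2)(-8) / ((0 - 4)(0 + 4)) = -16/(-16) = 1
Hence T_4(x) = 8 x^4 - 8 x^2 + 1.

T_4(x); series = 8 x^4 - 8 x^2 + 1


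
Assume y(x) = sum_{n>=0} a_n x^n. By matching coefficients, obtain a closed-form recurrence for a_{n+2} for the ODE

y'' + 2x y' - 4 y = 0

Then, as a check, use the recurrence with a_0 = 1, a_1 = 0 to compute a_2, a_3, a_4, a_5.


Substitute y = sum_n a_n x^n.
y''(x) has coefficient (n+2)(n+1) a_{n+2} at x^n;
2 x y'(x) has coefficient 2 n a_n at x^n (shift);
-4 y(x) has coefficient -4 a_n at x^n.
Matching x^n: (n+2)(n+1) a_{n+2} + (2n - 4) a_n = 0.
Thus a_{n+2} = (-2n + 4) / ((n+1)(n+2)) * a_n.

Check with a_0 = 1, a_1 = 0 (apply the recurrence for n = 0, 1, 2, 3): a_0 = 1, a_1 = 0, a_2 = 2, a_3 = 0, a_4 = 0, a_5 = 0.

a_(n+2) = (-2n + 4) / ((n+1)(n+2)) * a_n; check: a_0 = 1, a_1 = 0, a_2 = 2, a_3 = 0, a_4 = 0, a_5 = 0


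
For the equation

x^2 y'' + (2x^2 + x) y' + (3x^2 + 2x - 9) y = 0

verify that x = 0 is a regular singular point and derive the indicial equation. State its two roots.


Divide by x^2 to reach normal form y'' + P_1(x) y' + P_2(x) y = 0 with P_1(x) = 2 + 1/x and P_2(x) = 3 + 2/x - 9/x^2.
x = 0 is a singular point because the y'-coefficient 2 + 1/x has a pole at x = 0 and the y-coefficient 3 + 2/x - 9/x^2 has a pole at x = 0.
It is a regular singular point because x P_1(x) = p(x) = 2x + 1 and x^2 P_2(x) = q(x) = 3x^2 + 2x - 9 are polynomials, hence analytic at x = 0.
p(0) = 1,  q(0) = -9.
Indicial equation: r(r-1) + p(0) r + q(0) = 0, i.e. r^2 + (p(0) - 1) r + q(0) = 0, i.e. r^2 - 9 = 0.
Discriminant: (0)^2 - 4(-9) = 36, so r = (0 ± 6)/2.
Solving: r_1 = 3, r_2 = -3.

indicial: r^2 - 9 = 0; roots r_1 = 3, r_2 = -3


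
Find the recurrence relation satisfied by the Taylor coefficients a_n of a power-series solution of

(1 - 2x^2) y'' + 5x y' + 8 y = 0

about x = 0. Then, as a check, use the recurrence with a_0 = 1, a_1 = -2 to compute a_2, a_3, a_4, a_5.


Substitute y = sum_n a_n x^n.
(1 - 2 x^2) y'' contributes (n+2)(n+1) a_{n+2} - 2 n(n-1) a_n at x^n.
5 x y'(x) contributes 5 n a_n at x^n.
8 y(x) contributes 8 a_n at x^n.
Matching x^n: (n+2)(n+1) a_{n+2} + (-2 n(n-1) + 5 n + 8) a_n = 0.
Thus a_{n+2} = (2 n(n-1) - 5 n - 8) / ((n+1)(n+2)) * a_n.

Check with a_0 = 1, a_1 = -2 (apply the recurrence for n = 0, 1, 2, 3): a_0 = 1, a_1 = -2, a_2 = -4, a_3 = 13/3, a_4 = 14/3, a_5 = -143/60.

a_(n+2) = (2 n(n-1) - 5 n - 8) / ((n+1)(n+2)) * a_n; check: a_0 = 1, a_1 = -2, a_2 = -4, a_3 = 13/3, a_4 = 14/3, a_5 = -143/60


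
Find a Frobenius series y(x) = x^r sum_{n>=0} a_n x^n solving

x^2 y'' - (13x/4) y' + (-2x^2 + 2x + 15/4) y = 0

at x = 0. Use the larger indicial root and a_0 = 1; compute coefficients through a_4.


Write in Frobenius form y'' + (p(x)/x) y' + (q(x)/x^2) y = 0:
  p(x) = -13/4,  q(x) = -2x^2 + 2x + 15/4.
Indicial equation: r(r-1) + (-13/4) r + (15/4) = 0 -> roots r_1 = 3, r_2 = 5/4.
Take r = r_1 = 3. Let y(x) = x^r sum_{n>=0} a_n x^n with a_0 = 1.
Substitute y = x^r sum a_n x^n and match x^{r+n}. The recurrence is
  D(n) a_n + 2 a_{n-1} - 2 a_{n-2} = 0,  where D(n) = (r+n)(r+n-1) + (-13/4)(r+n) + (15/4).
  a_n = [-2 a_{n-1} + 2 a_{n-2}] / D(n).
Since the indicial polynomial factors as (r - r_1)(r - r_2), D(n) = (r_1 + n - r_1)(r_1 + n - r_2) = n(n + 7/4).
Evaluating step by step (a_0 = 1):
  n = 1: D(1) = 1(1 + 7/4) = 11/4; numerator = -2(1) = -2; a_1 = (-2)/(11/4) = -8/11
  n = 2: D(2) = 2(2 + 7/4) = 15/2; numerator = -2(-8/11) + 2(1) = 38/11; a_2 = (38/11)/(15/2) = 76/165
  n = 3: D(3) = 3(3 + 7/4) = 57/4; numerator = -2(76/165) + 2(-8/11) = -392/165; a_3 = (-392/165)/(57/4) = -1568/9405
  n = 4: D(4) = 4(4 + 7/4) = 23; numerator = -2(-1568/9405) + 2(76/165) = 2360/1881; a_4 = (2360/1881)/(23) = 2360/43263

r = 3; a_0 = 1; a_1 = -8/11; a_2 = 76/165; a_3 = -1568/9405; a_4 = 2360/43263


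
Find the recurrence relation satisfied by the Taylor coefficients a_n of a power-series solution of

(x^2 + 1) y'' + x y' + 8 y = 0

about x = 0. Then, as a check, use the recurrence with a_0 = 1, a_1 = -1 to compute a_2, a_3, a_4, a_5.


Substitute y = sum_n a_n x^n.
(1 + 1 x^2) y'' contributes (n+2)(n+1) a_{n+2} + n(n-1) a_n at x^n.
x y'(x) contributes n a_n at x^n.
8 y(x) contributes 8 a_n at x^n.
Matching x^n: (n+2)(n+1) a_{n+2} + (n(n-1) + n + 8) a_n = 0.
Thus a_{n+2} = (-n(n-1) - n - 8) / ((n+1)(n+2)) * a_n.

Check with a_0 = 1, a_1 = -1 (apply the recurrence for n = 0, 1, 2, 3): a_0 = 1, a_1 = -1, a_2 = -4, a_3 = 3/2, a_4 = 4, a_5 = -51/40.

a_(n+2) = (-n(n-1) - n - 8) / ((n+1)(n+2)) * a_n; check: a_0 = 1, a_1 = -1, a_2 = -4, a_3 = 3/2, a_4 = 4, a_5 = -51/40


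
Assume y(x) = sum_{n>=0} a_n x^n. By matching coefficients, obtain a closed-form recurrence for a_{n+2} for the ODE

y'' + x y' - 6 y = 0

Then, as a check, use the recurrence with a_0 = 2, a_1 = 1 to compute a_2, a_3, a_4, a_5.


Substitute y = sum_n a_n x^n.
y''(x) has coefficient (n+2)(n+1) a_{n+2} at x^n;
x y'(x) has coefficient n a_n at x^n (shift);
-6 y(x) has coefficient -6 a_n at x^n.
Matching x^n: (n+2)(n+1) a_{n+2} + (n - 6) a_n = 0.
Thus a_{n+2} = (-n + 6) / ((n+1)(n+2)) * a_n.

Check with a_0 = 2, a_1 = 1 (apply the recurrence for n = 0, 1, 2, 3): a_0 = 2, a_1 = 1, a_2 = 6, a_3 = 5/6, a_4 = 2, a_5 = 1/8.

a_(n+2) = (-n + 6) / ((n+1)(n+2)) * a_n; check: a_0 = 2, a_1 = 1, a_2 = 6, a_3 = 5/6, a_4 = 2, a_5 = 1/8


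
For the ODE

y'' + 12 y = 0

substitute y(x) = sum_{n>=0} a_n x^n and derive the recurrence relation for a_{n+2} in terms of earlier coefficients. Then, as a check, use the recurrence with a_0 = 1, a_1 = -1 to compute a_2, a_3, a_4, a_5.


Substitute y = sum_n a_n x^n into y'' + (const) y = 0.
y''(x) = sum_{n>=0} (n+2)(n+1) a_{n+2} x^n.
The ODE becomes sum_n [(n+2)(n+1) a_{n+2} + 12 a_n] x^n = 0.
Setting each coefficient to zero gives the recurrence:
  (n+2)(n+1) a_{n+2} + 12 a_n = 0,
  a_{n+2} = -12 / ((n+1)(n+2)) a_n.

Check with a_0 = 1, a_1 = -1 (apply the recurrence for n = 0, 1, 2, 3): a_0 = 1, a_1 = -1, a_2 = -6, a_3 = 2, a_4 = 6, a_5 = -6/5.

a_{n+2} = -12/((n+1)(n+2)) * a_n; check: a_0 = 1, a_1 = -1, a_2 = -6, a_3 = 2, a_4 = 6, a_5 = -6/5


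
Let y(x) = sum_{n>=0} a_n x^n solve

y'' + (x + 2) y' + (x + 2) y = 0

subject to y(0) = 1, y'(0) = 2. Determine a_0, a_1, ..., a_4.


Ansatz: y(x) = sum_{n>=0} a_n x^n, so y'(x) = sum_{n>=1} n a_n x^(n-1) and y''(x) = sum_{n>=2} n(n-1) a_n x^(n-2).
Substitute into P(x) y'' + Q(x) y' + R(x) y = 0 with P(x) = 1, Q(x) = x + 2, R(x) = x + 2, and match powers of x.
Initial conditions: a_0 = 1, a_1 = 2.
Setting the coefficient of each power of x to zero and solving order by order (substituting the coefficients already found):
  x^0: 2 a_2 + 2 a_1 + 2 a_0 = 0  ->  2 a_2 = -2 a_1 - 2 a_0 = -6  ->  a_2 = -3
  x^1: 6 a_3 + 4 a_2 + 3 a_1 + a_0 = 0  ->  6 a_3 = -4 a_2 - 3 a_1 - a_0 = 5  ->  a_3 = 5/6
  x^2: 12 a_4 + 6 a_3 + 4 a_2 + a_1 = 0  ->  12 a_4 = -6 a_3 - 4 a_2 - a_1 = 5  ->  a_4 = 5/12
Truncated series: y(x) = 1 + 2 x - 3 x^2 + (5/6) x^3 + (5/12) x^4 + O(x^5).

a_0 = 1; a_1 = 2; a_2 = -3; a_3 = 5/6; a_4 = 5/12


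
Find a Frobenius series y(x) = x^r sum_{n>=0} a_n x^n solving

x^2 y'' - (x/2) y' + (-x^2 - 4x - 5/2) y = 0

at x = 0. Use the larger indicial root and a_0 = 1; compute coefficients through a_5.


Write in Frobenius form y'' + (p(x)/x) y' + (q(x)/x^2) y = 0:
  p(x) = -1/2,  q(x) = -x^2 - 4x - 5/2.
Indicial equation: r(r-1) + (-1/2) r + (-5/2) = 0 -> roots r_1 = 5/2, r_2 = -1.
Take r = r_1 = 5/2. Let y(x) = x^r sum_{n>=0} a_n x^n with a_0 = 1.
Substitute y = x^r sum a_n x^n and match x^{r+n}. The recurrence is
  D(n) a_n - 4 a_{n-1} - 1 a_{n-2} = 0,  where D(n) = (r+n)(r+n-1) + (-1/2)(r+n) + (-5/2).
  a_n = [4 a_{n-1} + 1 a_{n-2}] / D(n).
Since the indicial polynomial factors as (r - r_1)(r - r_2), D(n) = (r_1 + n - r_1)(r_1 + n - r_2) = n(n + 7/2).
Evaluating step by step (a_0 = 1):
  n = 1: D(1) = 1(1 + 7/2) = 9/2; numerator = 4(1) = 4; a_1 = (4)/(9/2) = 8/9
  n = 2: D(2) = 2(2 + 7/2) = 11; numerator = 4(8/9) + 1(1) = 41/9; a_2 = (41/9)/(11) = 41/99
  n = 3: D(3) = 3(3 + 7/2) = 39/2; numerator = 4(41/99) + 1(8/9) = 28/11; a_3 = (28/11)/(39/2) = 56/429
  n = 4: D(4) = 4(4 + 7/2) = 30; numerator = 4(56/429) + 1(41/99) = 1205/1287; a_4 = (1205/1287)/(30) = 241/7722
  n = 5: D(5) = 5(5 + 7/2) = 85/2; numerator = 4(241/7722) + 1(56/429) = 986/3861; a_5 = (986/3861)/(85/2) = 116/19305

r = 5/2; a_0 = 1; a_1 = 8/9; a_2 = 41/99; a_3 = 56/429; a_4 = 241/7722; a_5 = 116/19305


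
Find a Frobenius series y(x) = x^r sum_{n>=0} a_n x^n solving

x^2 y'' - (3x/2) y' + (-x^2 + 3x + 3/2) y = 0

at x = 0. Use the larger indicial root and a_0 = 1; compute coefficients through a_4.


Write in Frobenius form y'' + (p(x)/x) y' + (q(x)/x^2) y = 0:
  p(x) = -3/2,  q(x) = -x^2 + 3x + 3/2.
Indicial equation: r(r-1) + (-3/2) r + (3/2) = 0 -> roots r_1 = 3/2, r_2 = 1.
Take r = r_1 = 3/2. Let y(x) = x^r sum_{n>=0} a_n x^n with a_0 = 1.
Substitute y = x^r sum a_n x^n and match x^{r+n}. The recurrence is
  D(n) a_n + 3 a_{n-1} - 1 a_{n-2} = 0,  where D(n) = (r+n)(r+n-1) + (-3/2)(r+n) + (3/2).
  a_n = [-3 a_{n-1} + 1 a_{n-2}] / D(n).
Since the indicial polynomial factors as (r - r_1)(r - r_2), D(n) = (r_1 + n - r_1)(r_1 + n - r_2) = n(n + 1/2).
Evaluating step by step (a_0 = 1):
  n = 1: D(1) = 1(1 + 1/2) = 3/2; numerator = -3(1) = -3; a_1 = (-3)/(3/2) = -2
  n = 2: D(2) = 2(2 + 1/2) = 5; numerator = -3(-2) + 1(1) = 7; a_2 = (7)/(5) = 7/5
  n = 3: D(3) = 3(3 + 1/2) = 21/2; numerator = -3(7/5) + 1(-2) = -31/5; a_3 = (-31/5)/(21/2) = -62/105
  n = 4: D(4) = 4(4 + 1/2) = 18; numerator = -3(-62/105) + 1(7/5) = 111/35; a_4 = (111/35)/(18) = 37/210

r = 3/2; a_0 = 1; a_1 = -2; a_2 = 7/5; a_3 = -62/105; a_4 = 37/210


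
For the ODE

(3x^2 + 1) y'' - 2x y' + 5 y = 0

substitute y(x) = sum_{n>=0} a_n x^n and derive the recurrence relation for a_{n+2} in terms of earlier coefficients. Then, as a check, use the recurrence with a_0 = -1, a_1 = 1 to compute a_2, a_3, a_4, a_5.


Substitute y = sum_n a_n x^n.
(1 + 3 x^2) y'' contributes (n+2)(n+1) a_{n+2} + 3 n(n-1) a_n at x^n.
-2 x y'(x) contributes -2 n a_n at x^n.
5 y(x) contributes 5 a_n at x^n.
Matching x^n: (n+2)(n+1) a_{n+2} + (3 n(n-1) - 2 n + 5) a_n = 0.
Thus a_{n+2} = (-3 n(n-1) + 2 n - 5) / ((n+1)(n+2)) * a_n.

Check with a_0 = -1, a_1 = 1 (apply the recurrence for n = 0, 1, 2, 3): a_0 = -1, a_1 = 1, a_2 = 5/2, a_3 = -1/2, a_4 = -35/24, a_5 = 17/40.

a_(n+2) = (-3 n(n-1) + 2 n - 5) / ((n+1)(n+2)) * a_n; check: a_0 = -1, a_1 = 1, a_2 = 5/2, a_3 = -1/2, a_4 = -35/24, a_5 = 17/40


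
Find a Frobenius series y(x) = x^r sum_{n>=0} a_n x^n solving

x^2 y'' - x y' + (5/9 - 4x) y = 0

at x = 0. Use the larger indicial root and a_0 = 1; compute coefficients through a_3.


Write in Frobenius form y'' + (p(x)/x) y' + (q(x)/x^2) y = 0:
  p(x) = -1,  q(x) = 5/9 - 4x.
Indicial equation: r(r-1) + (-1) r + (5/9) = 0 -> roots r_1 = 5/3, r_2 = 1/3.
Take r = r_1 = 5/3. Let y(x) = x^r sum_{n>=0} a_n x^n with a_0 = 1.
Substitute y = x^r sum a_n x^n and match x^{r+n}. The recurrence is
  D(n) a_n - 4 a_{n-1} = 0,  where D(n) = (r+n)(r+n-1) + (-1)(r+n) + (5/9).
  a_n = 4 / D(n) * a_{n-1}.
Since the indicial polynomial factors as (r - r_1)(r - r_2), D(n) = (r_1 + n - r_1)(r_1 + n - r_2) = n(n + 4/3).
Evaluating step by step (a_0 = 1):
  n = 1: D(1) = 1(1 + 4/3) = 7/3; numerator = 4(1) = 4; a_1 = (4)/(7/3) = 12/7
  n = 2: D(2) = 2(2 + 4/3) = 20/3; numerator = 4(12/7) = 48/7; a_2 = (48/7)/(20/3) = 36/35
  n = 3: D(3) = 3(3 + 4/3) = 13; numerator = 4(36/35) = 144/35; a_3 = (144/35)/(13) = 144/455

r = 5/3; a_0 = 1; a_1 = 12/7; a_2 = 36/35; a_3 = 144/455


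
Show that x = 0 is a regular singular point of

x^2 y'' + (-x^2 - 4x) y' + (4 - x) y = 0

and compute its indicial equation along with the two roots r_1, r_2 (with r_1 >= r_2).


Divide by x^2 to reach normal form y'' + P_1(x) y' + P_2(x) y = 0 with P_1(x) = -1 - 4/x and P_2(x) = -1/x + 4/x^2.
x = 0 is a singular point because the y'-coefficient -1 - 4/x has a pole at x = 0 and the y-coefficient -1/x + 4/x^2 has a pole at x = 0.
It is a regular singular point because x P_1(x) = p(x) = -x - 4 and x^2 P_2(x) = q(x) = 4 - x are polynomials, hence analytic at x = 0.
p(0) = -4,  q(0) = 4.
Indicial equation: r(r-1) + p(0) r + q(0) = 0, i.e. r^2 + (p(0) - 1) r + q(0) = 0, i.e. r^2 - 5 r + 4 = 0.
Discriminant: (-5)^2 - 4(4) = 9, so r = (5 ± 3)/2.
Solving: r_1 = 4, r_2 = 1.

indicial: r^2 - 5 r + 4 = 0; roots r_1 = 4, r_2 = 1


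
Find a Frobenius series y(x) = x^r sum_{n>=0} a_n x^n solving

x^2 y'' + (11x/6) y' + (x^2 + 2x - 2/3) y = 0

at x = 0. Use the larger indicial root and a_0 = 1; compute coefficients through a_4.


Write in Frobenius form y'' + (p(x)/x) y' + (q(x)/x^2) y = 0:
  p(x) = 11/6,  q(x) = x^2 + 2x - 2/3.
Indicial equation: r(r-1) + (11/6) r + (-2/3) = 0 -> roots r_1 = 1/2, r_2 = -4/3.
Take r = r_1 = 1/2. Let y(x) = x^r sum_{n>=0} a_n x^n with a_0 = 1.
Substitute y = x^r sum a_n x^n and match x^{r+n}. The recurrence is
  D(n) a_n + 2 a_{n-1} + 1 a_{n-2} = 0,  where D(n) = (r+n)(r+n-1) + (11/6)(r+n) + (-2/3).
  a_n = [-2 a_{n-1} - 1 a_{n-2}] / D(n).
Since the indicial polynomial factors as (r - r_1)(r - r_2), D(n) = (r_1 + n - r_1)(r_1 + n - r_2) = n(n + 11/6).
Evaluating step by step (a_0 = 1):
  n = 1: D(1) = 1(1 + 11/6) = 17/6; numerator = -2(1) = -2; a_1 = (-2)/(17/6) = -12/17
  n = 2: D(2) = 2(2 + 11/6) = 23/3; numerator = -2(-12/17) - 1(1) = 7/17; a_2 = (7/17)/(23/3) = 21/391
  n = 3: D(3) = 3(3 + 11/6) = 29/2; numerator = -2(21/391) - 1(-12/17) = 234/391; a_3 = (234/391)/(29/2) = 468/11339
  n = 4: D(4) = 4(4 + 11/6) = 70/3; numerator = -2(468/11339) - 1(21/391) = -1545/11339; a_4 = (-1545/11339)/(70/3) = -927/158746

r = 1/2; a_0 = 1; a_1 = -12/17; a_2 = 21/391; a_3 = 468/11339; a_4 = -927/158746


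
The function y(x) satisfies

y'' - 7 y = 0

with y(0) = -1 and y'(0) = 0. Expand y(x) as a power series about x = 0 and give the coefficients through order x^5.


Ansatz: y(x) = sum_{n>=0} a_n x^n, so y'(x) = sum_{n>=1} n a_n x^(n-1) and y''(x) = sum_{n>=2} n(n-1) a_n x^(n-2).
Substitute into P(x) y'' + Q(x) y' + R(x) y = 0 with P(x) = 1, Q(x) = 0, R(x) = -7, and match powers of x.
Initial conditions: a_0 = -1, a_1 = 0.
Setting the coefficient of each power of x to zero and solving order by order (substituting the coefficients already found):
  x^0: 2 a_2 - 7 a_0 = 0  ->  2 a_2 = 7 a_0 = -7  ->  a_2 = -7/2
  x^1: 6 a_3 - 7 a_1 = 0  ->  6 a_3 = 7 a_1 = 0  ->  a_3 = 0
  x^2: 12 a_4 - 7 a_2 = 0  ->  12 a_4 = 7 a_2 = -49/2  ->  a_4 = -49/24
  x^3: 20 a_5 - 7 a_3 = 0  ->  20 a_5 = 7 a_3 = 0  ->  a_5 = 0
Truncated series: y(x) = -1 - (7/2) x^2 - (49/24) x^4 + O(x^6).

a_0 = -1; a_1 = 0; a_2 = -7/2; a_3 = 0; a_4 = -49/24; a_5 = 0


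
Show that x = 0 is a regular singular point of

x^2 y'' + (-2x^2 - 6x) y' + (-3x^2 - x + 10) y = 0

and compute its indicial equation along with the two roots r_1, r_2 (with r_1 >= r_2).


Divide by x^2 to reach normal form y'' + P_1(x) y' + P_2(x) y = 0 with P_1(x) = -2 - 6/x and P_2(x) = -3 - 1/x + 10/x^2.
x = 0 is a singular point because the y'-coefficient -2 - 6/x has a pole at x = 0 and the y-coefficient -3 - 1/x + 10/x^2 has a pole at x = 0.
It is a regular singular point because x P_1(x) = p(x) = -2x - 6 and x^2 P_2(x) = q(x) = -3x^2 - x + 10 are polynomials, hence analytic at x = 0.
p(0) = -6,  q(0) = 10.
Indicial equation: r(r-1) + p(0) r + q(0) = 0, i.e. r^2 + (p(0) - 1) r + q(0) = 0, i.e. r^2 - 7 r + 10 = 0.
Discriminant: (-7)^2 - 4(10) = 9, so r = (7 ± 3)/2.
Solving: r_1 = 5, r_2 = 2.

indicial: r^2 - 7 r + 10 = 0; roots r_1 = 5, r_2 = 2
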